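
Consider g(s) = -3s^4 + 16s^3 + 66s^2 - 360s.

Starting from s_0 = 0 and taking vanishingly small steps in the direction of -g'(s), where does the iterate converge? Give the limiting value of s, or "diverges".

g'(s) = -12(s - 5)(s - 2)(s + 3), so g'(0) = -360.
Gradient descent moves in the -g' direction, i.e. s is increasing.
The nearest critical point in that direction is s = 2, where g'' = 180 > 0 (a local minimum). The iterate converges there.

2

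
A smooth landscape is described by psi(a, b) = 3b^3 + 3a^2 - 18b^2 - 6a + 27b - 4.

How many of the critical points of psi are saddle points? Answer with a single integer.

1

psi separates as a function of a plus a function of b, so ∇psi=0 decouples.
∂psi/∂a = 6(a - 1) = 0 at a ∈ {1}; ∂psi/∂b = 9(b - 3)(b - 1) = 0 at b ∈ {1, 3}.
The Hessian is diagonal: diag(psi_aa, psi_bb). Second derivatives: psi_aa(1)=6; psi_bb(1)=-18, psi_bb(3)=18.
Saddle points occur where the two diagonal entries have opposite signs: (1, 1). Count: 1.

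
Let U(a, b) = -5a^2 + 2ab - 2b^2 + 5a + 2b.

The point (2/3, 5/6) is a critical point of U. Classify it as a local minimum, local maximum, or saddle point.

The Hessian of U is constant: H = [[-10, 2], [2, -4]].
det(H) = (-10)·(-4) − 2² = 36.
det(H) > 0 and tr(H) = -14 < 0, so H is negative definite and the point is a local maximum.

local maximum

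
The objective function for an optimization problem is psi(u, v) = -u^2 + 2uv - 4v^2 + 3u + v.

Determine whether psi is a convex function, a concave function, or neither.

psi is quadratic, so its Hessian is the constant matrix H = [[-2, 2], [2, -8]].
det(H) = 12, tr(H) = -10.
det(H) > 0 and tr(H) < 0, so H is negative definite everywhere: concave.

concave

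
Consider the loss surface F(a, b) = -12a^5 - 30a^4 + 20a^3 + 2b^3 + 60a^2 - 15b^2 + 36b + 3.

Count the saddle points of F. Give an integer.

4

F separates as a function of a plus a function of b, so ∇F=0 decouples.
∂F/∂a = -60a(a - 1)(a + 1)(a + 2) = 0 at a ∈ {-2, -1, 0, 1}; ∂F/∂b = 6(b - 3)(b - 2) = 0 at b ∈ {2, 3}.
The Hessian is diagonal: diag(F_aa, F_bb). Second derivatives: F_aa(-2)=360, F_aa(-1)=-120, F_aa(0)=120, F_aa(1)=-360; F_bb(2)=-6, F_bb(3)=6.
Saddle points occur where the two diagonal entries have opposite signs: (-2, 2), (-1, 3), (0, 2), (1, 3). Count: 4.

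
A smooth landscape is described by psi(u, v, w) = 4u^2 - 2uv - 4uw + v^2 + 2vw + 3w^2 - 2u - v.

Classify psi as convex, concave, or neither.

convex

psi is quadratic, so its Hessian is the constant matrix H = [[8, -2, -4], [-2, 2, 2], [-4, 2, 6]].
Leading principal minors: 8, 12, 40.
All positive ⇒ H ≻ 0 ⇒ convex.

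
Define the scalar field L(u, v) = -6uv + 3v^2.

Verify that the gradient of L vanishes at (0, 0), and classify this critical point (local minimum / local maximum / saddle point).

saddle point

∇L = (-6v, -6u + 6v); substituting (0, 0) gives ∇L = (0, 0), so (0, 0) is indeed a critical point.
The Hessian of L is constant: H = [[0, -6], [-6, 6]].
det(H) = 0·6 − (-6)² = -36.
Since det(H) < 0, H is indefinite and the critical point is a saddle point.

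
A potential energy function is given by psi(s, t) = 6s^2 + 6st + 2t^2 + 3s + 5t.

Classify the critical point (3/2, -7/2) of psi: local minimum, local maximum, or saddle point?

local minimum

The Hessian of psi is constant: H = [[12, 6], [6, 4]].
det(H) = 12·4 − 6² = 12.
det(H) > 0 and tr(H) = 16 > 0, so H is positive definite and the point is a local minimum.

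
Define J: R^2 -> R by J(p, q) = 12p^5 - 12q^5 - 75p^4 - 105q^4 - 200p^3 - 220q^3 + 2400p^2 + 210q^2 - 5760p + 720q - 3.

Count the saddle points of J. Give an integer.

J separates as a function of p plus a function of q, so ∇J=0 decouples.
∂J/∂p = 60(p - 4)(p - 3)(p - 2)(p + 4) = 0 at p ∈ {-4, 2, 3, 4}; ∂J/∂q = -60(q - 1)(q + 1)(q + 3)(q + 4) = 0 at q ∈ {-4, -3, -1, 1}.
The Hessian is diagonal: diag(J_pp, J_qq). Second derivatives: J_pp(-4)=-20160, J_pp(2)=720, J_pp(3)=-420, J_pp(4)=960; J_qq(-4)=900, J_qq(-3)=-480, J_qq(-1)=720, J_qq(1)=-2400.
Saddle points occur where the two diagonal entries have opposite signs: (-4, -4), (-4, -1), (2, -3), (2, 1), (3, -4), (3, -1), (4, -3), (4, 1). Count: 8.

8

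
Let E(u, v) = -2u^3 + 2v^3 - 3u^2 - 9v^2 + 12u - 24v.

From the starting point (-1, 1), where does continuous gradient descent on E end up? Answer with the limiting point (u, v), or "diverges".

E is separable, so gradient descent decouples: u follows -∂E/∂u, v follows -∂E/∂v.
∂E/∂u = -6(u - 1)(u + 2); at u=-1 this is 12, so u decreases.
∂E/∂v = 6(v - 4)(v + 1); at v=1 this is -36, so v increases.
u converges to its nearest critical value -2 (a local min of the u-part); v converges to 4. The iterate converges to (-2, 4).

(-2, 4)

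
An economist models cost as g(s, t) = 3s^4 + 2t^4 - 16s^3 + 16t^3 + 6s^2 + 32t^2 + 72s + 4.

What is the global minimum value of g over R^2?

-43

g(s,t) separates as P(s) + Q(t) + 4, so its minimum is min P + min Q + 4.
P'(s) = 12(s - 3)(s - 2)(s + 1) vanishes at s ∈ {-1, 2, 3}; Q'(t) = 8t(t + 2)(t + 4) vanishes at t ∈ {-4, -2, 0}.
Local minima of P (where P''>0): P(-1)=-47, P(3)=81. Local minima of Q: Q(-4)=0, Q(0)=0.
So the global minimum of g is P(-1) + Q(-4) + 4 = -47 + 0 + 4 = -43, attained at (-1, -4).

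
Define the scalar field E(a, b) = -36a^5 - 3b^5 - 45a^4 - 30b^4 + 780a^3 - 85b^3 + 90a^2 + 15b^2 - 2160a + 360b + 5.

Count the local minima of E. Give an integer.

4

E separates as a function of a plus a function of b, so ∇E=0 decouples.
∂E/∂a = -180(a - 3)(a - 1)(a + 1)(a + 4) = 0 at a ∈ {-4, -1, 1, 3}; ∂E/∂b = -15(b - 1)(b + 2)(b + 3)(b + 4) = 0 at b ∈ {-4, -3, -2, 1}.
The Hessian is diagonal: diag(E_aa, E_bb). Second derivatives: E_aa(-4)=18900, E_aa(-1)=-4320, E_aa(1)=3600, E_aa(3)=-10080; E_bb(-4)=150, E_bb(-3)=-60, E_bb(-2)=90, E_bb(1)=-900.
Local minima occur where both diagonal entries positive: (-4, -4), (-4, -2), (1, -4), (1, -2). Count: 4.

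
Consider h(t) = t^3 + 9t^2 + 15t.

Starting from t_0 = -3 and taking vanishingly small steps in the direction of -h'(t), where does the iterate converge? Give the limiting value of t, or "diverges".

h'(t) = 3(t + 1)(t + 5), so h'(-3) = -12.
Gradient descent moves in the -h' direction, i.e. t is increasing.
The nearest critical point in that direction is t = -1, where h'' = 12 > 0 (a local minimum). The iterate converges there.

-1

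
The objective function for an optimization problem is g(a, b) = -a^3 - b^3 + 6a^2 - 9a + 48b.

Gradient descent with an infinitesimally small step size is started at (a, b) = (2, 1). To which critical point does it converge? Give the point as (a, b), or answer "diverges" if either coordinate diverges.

g is separable, so gradient descent decouples: a follows -∂g/∂a, b follows -∂g/∂b.
∂g/∂a = -3(a - 3)(a - 1); at a=2 this is 3, so a decreases.
∂g/∂b = -3(b - 4)(b + 4); at b=1 this is 45, so b decreases.
a converges to its nearest critical value 1 (a local min of the a-part); b converges to -4. The iterate converges to (1, -4).

(1, -4)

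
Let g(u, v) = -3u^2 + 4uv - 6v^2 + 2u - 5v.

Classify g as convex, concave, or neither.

g is quadratic, so its Hessian is the constant matrix H = [[-6, 4], [4, -12]].
det(H) = 56, tr(H) = -18.
det(H) > 0 and tr(H) < 0, so H is negative definite everywhere: concave.

concave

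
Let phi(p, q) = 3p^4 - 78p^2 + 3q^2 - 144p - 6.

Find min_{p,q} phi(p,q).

phi(p,q) separates as A(p) + B(q) − 6, so its minimum is min A + min B − 6.
A'(p) = 12(p - 4)(p + 1)(p + 3) vanishes at p ∈ {-3, -1, 4}; B'(q) = 6q vanishes at q ∈ {0}.
Local minima of A (where A''>0): A(-3)=-27, A(4)=-1056. Local minima of B: B(0)=0.
So the global minimum of phi is A(4) + B(0) − 6 = -1056 + 0 − 6 = -1062, attained at (4, 0).

-1062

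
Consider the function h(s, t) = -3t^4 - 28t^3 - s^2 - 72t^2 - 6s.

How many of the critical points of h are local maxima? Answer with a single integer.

h separates as a function of s plus a function of t, so ∇h=0 decouples.
∂h/∂s = -2(s + 3) = 0 at s ∈ {-3}; ∂h/∂t = -12t(t + 3)(t + 4) = 0 at t ∈ {-4, -3, 0}.
The Hessian is diagonal: diag(h_ss, h_tt). Second derivatives: h_ss(-3)=-2; h_tt(-4)=-48, h_tt(-3)=36, h_tt(0)=-144.
Local maxima occur where both diagonal entries negative: (-3, -4), (-3, 0). Count: 2.

2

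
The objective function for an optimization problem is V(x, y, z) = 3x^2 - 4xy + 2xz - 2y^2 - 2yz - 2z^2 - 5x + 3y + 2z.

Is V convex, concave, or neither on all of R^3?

V is quadratic, so its Hessian is the constant matrix H = [[6, -4, 2], [-4, -4, -2], [2, -2, -4]].
Leading principal minors: 6, -40, 184.
Neither pattern holds ⇒ H is indefinite ⇒ neither convex nor concave.

neither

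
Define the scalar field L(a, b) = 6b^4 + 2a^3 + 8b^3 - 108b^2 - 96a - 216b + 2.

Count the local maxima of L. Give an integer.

1

L separates as a function of a plus a function of b, so ∇L=0 decouples.
∂L/∂a = 6(a - 4)(a + 4) = 0 at a ∈ {-4, 4}; ∂L/∂b = 24(b - 3)(b + 1)(b + 3) = 0 at b ∈ {-3, -1, 3}.
The Hessian is diagonal: diag(L_aa, L_bb). Second derivatives: L_aa(-4)=-48, L_aa(4)=48; L_bb(-3)=288, L_bb(-1)=-192, L_bb(3)=576.
Local maxima occur where both diagonal entries negative: (-4, -1). Count: 1.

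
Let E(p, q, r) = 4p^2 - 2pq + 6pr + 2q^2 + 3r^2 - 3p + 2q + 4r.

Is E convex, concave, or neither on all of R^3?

convex

E is quadratic, so its Hessian is the constant matrix H = [[8, -2, 6], [-2, 4, 0], [6, 0, 6]].
Leading principal minors: 8, 28, 24.
All positive ⇒ H ≻ 0 ⇒ convex.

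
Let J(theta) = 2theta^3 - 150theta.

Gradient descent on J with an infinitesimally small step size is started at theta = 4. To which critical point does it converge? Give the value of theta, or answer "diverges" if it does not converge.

5

J'(theta) = 6(theta - 5)(theta + 5), so J'(4) = -54.
Gradient descent moves in the -J' direction, i.e. theta is increasing.
The nearest critical point in that direction is theta = 5, where J'' = 60 > 0 (a local minimum). The iterate converges there.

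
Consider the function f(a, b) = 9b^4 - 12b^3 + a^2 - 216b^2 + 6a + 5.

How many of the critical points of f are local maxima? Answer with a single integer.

0

f separates as a function of a plus a function of b, so ∇f=0 decouples.
∂f/∂a = 2(a + 3) = 0 at a ∈ {-3}; ∂f/∂b = 36b(b - 4)(b + 3) = 0 at b ∈ {-3, 0, 4}.
The Hessian is diagonal: diag(f_aa, f_bb). Second derivatives: f_aa(-3)=2; f_bb(-3)=756, f_bb(0)=-432, f_bb(4)=1008.
Local maxima occur where both diagonal entries negative: none. Count: 0.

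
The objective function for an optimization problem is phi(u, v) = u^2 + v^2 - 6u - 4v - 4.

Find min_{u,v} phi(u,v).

-17

phi(u,v) separates as P(u) + Q(v) − 4, so its minimum is min P + min Q − 4.
P'(u) = 2u - 6 vanishes at u ∈ {3}; Q'(v) = 2v - 4 vanishes at v ∈ {2}.
Local minima of P (where P''>0): P(3)=-9. Local minima of Q: Q(2)=-4.
So the global minimum of phi is P(3) + Q(2) − 4 = -9 − 4 − 4 = -17, attained at (3, 2).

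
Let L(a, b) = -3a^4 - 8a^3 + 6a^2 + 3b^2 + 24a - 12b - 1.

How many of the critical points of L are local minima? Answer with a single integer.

L separates as a function of a plus a function of b, so ∇L=0 decouples.
∂L/∂a = -12(a - 1)(a + 1)(a + 2) = 0 at a ∈ {-2, -1, 1}; ∂L/∂b = 6(b - 2) = 0 at b ∈ {2}.
The Hessian is diagonal: diag(L_aa, L_bb). Second derivatives: L_aa(-2)=-36, L_aa(-1)=24, L_aa(1)=-72; L_bb(2)=6.
Local minima occur where both diagonal entries positive: (-1, 2). Count: 1.

1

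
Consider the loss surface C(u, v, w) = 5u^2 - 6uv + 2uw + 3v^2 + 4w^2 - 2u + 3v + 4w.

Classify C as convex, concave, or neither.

C is quadratic, so its Hessian is the constant matrix H = [[10, -6, 2], [-6, 6, 0], [2, 0, 8]].
Leading principal minors: 10, 24, 168.
All positive ⇒ H ≻ 0 ⇒ convex.

convex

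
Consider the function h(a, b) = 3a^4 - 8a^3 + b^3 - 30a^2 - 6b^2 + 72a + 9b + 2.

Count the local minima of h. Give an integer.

h separates as a function of a plus a function of b, so ∇h=0 decouples.
∂h/∂a = 12(a - 3)(a - 1)(a + 2) = 0 at a ∈ {-2, 1, 3}; ∂h/∂b = 3(b - 3)(b - 1) = 0 at b ∈ {1, 3}.
The Hessian is diagonal: diag(h_aa, h_bb). Second derivatives: h_aa(-2)=180, h_aa(1)=-72, h_aa(3)=120; h_bb(1)=-6, h_bb(3)=6.
Local minima occur where both diagonal entries positive: (-2, 3), (3, 3). Count: 2.

2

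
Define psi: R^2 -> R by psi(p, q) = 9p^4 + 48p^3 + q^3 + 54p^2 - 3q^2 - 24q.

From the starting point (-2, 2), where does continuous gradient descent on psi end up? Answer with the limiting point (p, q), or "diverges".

(-3, 4)

psi is separable, so gradient descent decouples: p follows -∂psi/∂p, q follows -∂psi/∂q.
∂psi/∂p = 36p(p + 1)(p + 3); at p=-2 this is 72, so p decreases.
∂psi/∂q = 3(q - 4)(q + 2); at q=2 this is -24, so q increases.
p converges to its nearest critical value -3 (a local min of the p-part); q converges to 4. The iterate converges to (-3, 4).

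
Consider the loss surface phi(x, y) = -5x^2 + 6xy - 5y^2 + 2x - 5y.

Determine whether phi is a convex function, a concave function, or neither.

concave

phi is quadratic, so its Hessian is the constant matrix H = [[-10, 6], [6, -10]].
det(H) = 64, tr(H) = -20.
det(H) > 0 and tr(H) < 0, so H is negative definite everywhere: concave.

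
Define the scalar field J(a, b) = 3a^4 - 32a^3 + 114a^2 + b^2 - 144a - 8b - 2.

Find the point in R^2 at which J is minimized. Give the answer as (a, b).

J(a,b) separates as P(a) + Q(b) − 2, so its minimum is min P + min Q − 2.
P'(a) = 12(a - 4)(a - 3)(a - 1) vanishes at a ∈ {1, 3, 4}; Q'(b) = 2b - 8 vanishes at b ∈ {4}.
Local minima of P (where P''>0): P(1)=-59, P(4)=-32. Local minima of Q: Q(4)=-16.
So the global minimum of J is P(1) + Q(4) − 2 = -59 − 16 − 2 = -77, attained at (1, 4).

(1, 4)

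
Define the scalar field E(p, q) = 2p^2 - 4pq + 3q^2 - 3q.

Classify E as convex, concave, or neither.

E is quadratic, so its Hessian is the constant matrix H = [[4, -4], [-4, 6]].
det(H) = 8, tr(H) = 10.
det(H) > 0 and tr(H) > 0, so H is positive definite everywhere: convex.

convex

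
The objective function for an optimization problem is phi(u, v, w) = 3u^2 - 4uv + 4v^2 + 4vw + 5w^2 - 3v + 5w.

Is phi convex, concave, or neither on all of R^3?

phi is quadratic, so its Hessian is the constant matrix H = [[6, -4, 0], [-4, 8, 4], [0, 4, 10]].
Leading principal minors: 6, 32, 224.
All positive ⇒ H ≻ 0 ⇒ convex.

convex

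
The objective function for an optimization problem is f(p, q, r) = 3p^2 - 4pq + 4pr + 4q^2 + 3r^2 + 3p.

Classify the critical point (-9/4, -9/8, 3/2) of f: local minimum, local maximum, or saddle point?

local minimum

The Hessian is constant: H = [[6, -4, 4], [-4, 8, 0], [4, 0, 6]].
Leading principal minors: Δ₁ = 6, Δ₂ = 32, Δ₃ = 64.
All leading minors are positive, so H is positive definite: a local minimum.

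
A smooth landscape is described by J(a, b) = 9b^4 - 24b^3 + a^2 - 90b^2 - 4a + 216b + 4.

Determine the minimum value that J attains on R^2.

-456

J(a,b) separates as P(a) + Q(b) + 4, so its minimum is min P + min Q + 4.
P'(a) = 2a - 4 vanishes at a ∈ {2}; Q'(b) = 36(b - 3)(b - 1)(b + 2) vanishes at b ∈ {-2, 1, 3}.
Local minima of P (where P''>0): P(2)=-4. Local minima of Q: Q(-2)=-456, Q(3)=-81.
So the global minimum of J is P(2) + Q(-2) + 4 = -4 − 456 + 4 = -456, attained at (2, -2).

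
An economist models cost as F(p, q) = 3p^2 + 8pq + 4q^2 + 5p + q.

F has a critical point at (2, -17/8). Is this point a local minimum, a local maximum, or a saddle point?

The Hessian of F is constant: H = [[6, 8], [8, 8]].
det(H) = 6·8 − 8² = -16.
Since det(H) < 0, H is indefinite and the critical point is a saddle point.

saddle point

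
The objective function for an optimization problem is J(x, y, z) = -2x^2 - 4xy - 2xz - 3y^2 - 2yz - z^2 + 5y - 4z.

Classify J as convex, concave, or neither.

concave

J is quadratic, so its Hessian is the constant matrix H = [[-4, -4, -2], [-4, -6, -2], [-2, -2, -2]].
Leading principal minors: -4, 8, -8.
Signs alternate −, +, − ⇒ H ≺ 0 ⇒ concave.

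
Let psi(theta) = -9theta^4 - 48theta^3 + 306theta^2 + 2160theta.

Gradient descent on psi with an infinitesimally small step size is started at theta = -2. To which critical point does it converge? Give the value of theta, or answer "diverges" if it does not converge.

-3

psi'(theta) = -36(theta - 4)(theta + 3)(theta + 5), so psi'(-2) = 648.
Gradient descent moves in the -psi' direction, i.e. theta is decreasing.
The nearest critical point in that direction is theta = -3, where psi'' = 504 > 0 (a local minimum). The iterate converges there.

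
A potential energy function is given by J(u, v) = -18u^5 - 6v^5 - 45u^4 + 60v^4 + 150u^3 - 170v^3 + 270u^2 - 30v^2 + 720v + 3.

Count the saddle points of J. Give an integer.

8

J separates as a function of u plus a function of v, so ∇J=0 decouples.
∂J/∂u = -90u(u - 2)(u + 1)(u + 3) = 0 at u ∈ {-3, -1, 0, 2}; ∂J/∂v = -30(v - 4)(v - 3)(v - 2)(v + 1) = 0 at v ∈ {-1, 2, 3, 4}.
The Hessian is diagonal: diag(J_uu, J_vv). Second derivatives: J_uu(-3)=2700, J_uu(-1)=-540, J_uu(0)=540, J_uu(2)=-2700; J_vv(-1)=1800, J_vv(2)=-180, J_vv(3)=120, J_vv(4)=-300.
Saddle points occur where the two diagonal entries have opposite signs: (-3, 2), (-3, 4), (-1, -1), (-1, 3), (0, 2), (0, 4), (2, -1), (2, 3). Count: 8.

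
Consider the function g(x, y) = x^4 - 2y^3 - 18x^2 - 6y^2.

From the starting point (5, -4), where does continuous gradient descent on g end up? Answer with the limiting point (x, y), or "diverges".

(3, -2)

g is separable, so gradient descent decouples: x follows -∂g/∂x, y follows -∂g/∂y.
∂g/∂x = 4x(x - 3)(x + 3); at x=5 this is 320, so x decreases.
∂g/∂y = -6y(y + 2); at y=-4 this is -48, so y increases.
x converges to its nearest critical value 3 (a local min of the x-part); y converges to -2. The iterate converges to (3, -2).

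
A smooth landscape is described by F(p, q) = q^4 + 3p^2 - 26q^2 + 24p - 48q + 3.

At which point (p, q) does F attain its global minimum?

(-4, 4)

F(p,q) separates as A(p) + B(q) + 3, so its minimum is min A + min B + 3.
A'(p) = 6p + 24 vanishes at p ∈ {-4}; B'(q) = 4(q - 4)(q + 1)(q + 3) vanishes at q ∈ {-3, -1, 4}.
Local minima of A (where A''>0): A(-4)=-48. Local minima of B: B(-3)=-9, B(4)=-352.
So the global minimum of F is A(-4) + B(4) + 3 = -48 − 352 + 3 = -397, attained at (-4, 4).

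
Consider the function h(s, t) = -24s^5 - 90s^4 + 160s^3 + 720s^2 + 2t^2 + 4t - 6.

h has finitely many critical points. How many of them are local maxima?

0

h separates as a function of s plus a function of t, so ∇h=0 decouples.
∂h/∂s = -120s(s - 2)(s + 2)(s + 3) = 0 at s ∈ {-3, -2, 0, 2}; ∂h/∂t = 4(t + 1) = 0 at t ∈ {-1}.
The Hessian is diagonal: diag(h_ss, h_tt). Second derivatives: h_ss(-3)=1800, h_ss(-2)=-960, h_ss(0)=1440, h_ss(2)=-4800; h_tt(-1)=4.
Local maxima occur where both diagonal entries negative: none. Count: 0.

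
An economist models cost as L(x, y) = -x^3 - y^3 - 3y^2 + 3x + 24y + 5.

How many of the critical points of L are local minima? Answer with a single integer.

L separates as a function of x plus a function of y, so ∇L=0 decouples.
∂L/∂x = -3(x - 1)(x + 1) = 0 at x ∈ {-1, 1}; ∂L/∂y = -3(y - 2)(y + 4) = 0 at y ∈ {-4, 2}.
The Hessian is diagonal: diag(L_xx, L_yy). Second derivatives: L_xx(-1)=6, L_xx(1)=-6; L_yy(-4)=18, L_yy(2)=-18.
Local minima occur where both diagonal entries positive: (-1, -4). Count: 1.

1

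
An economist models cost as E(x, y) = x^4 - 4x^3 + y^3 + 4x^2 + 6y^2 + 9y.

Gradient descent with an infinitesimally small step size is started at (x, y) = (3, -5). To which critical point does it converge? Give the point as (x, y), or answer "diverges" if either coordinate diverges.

diverges

E is separable, so gradient descent decouples: x follows -∂E/∂x, y follows -∂E/∂y.
∂E/∂x = 4x(x - 2)(x - 1); at x=3 this is 24, so x decreases.
∂E/∂y = 3(y + 1)(y + 3); at y=-5 this is 24, so y decreases.
The y-coordinate has no critical point in that direction and runs off to infinity.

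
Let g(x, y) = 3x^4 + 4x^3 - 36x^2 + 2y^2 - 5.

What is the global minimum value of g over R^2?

g(x,y) separates as P(x) + Q(y) − 5, so its minimum is min P + min Q − 5.
P'(x) = 12x(x - 2)(x + 3) vanishes at x ∈ {-3, 0, 2}; Q'(y) = 4y vanishes at y ∈ {0}.
Local minima of P (where P''>0): P(-3)=-189, P(2)=-64. Local minima of Q: Q(0)=0.
So the global minimum of g is P(-3) + Q(0) − 5 = -189 + 0 − 5 = -194, attained at (-3, 0).

-194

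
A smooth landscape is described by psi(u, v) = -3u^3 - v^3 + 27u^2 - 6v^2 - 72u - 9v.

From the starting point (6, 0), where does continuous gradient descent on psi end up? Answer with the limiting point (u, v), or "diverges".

diverges

psi is separable, so gradient descent decouples: u follows -∂psi/∂u, v follows -∂psi/∂v.
∂psi/∂u = -9(u - 4)(u - 2); at u=6 this is -72, so u increases.
∂psi/∂v = -3(v + 1)(v + 3); at v=0 this is -9, so v increases.
The u-coordinate has no critical point in that direction and runs off to infinity.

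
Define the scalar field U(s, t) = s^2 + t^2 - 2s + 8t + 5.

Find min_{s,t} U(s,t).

U(s,t) separates as P(s) + Q(t) + 5, so its minimum is min P + min Q + 5.
P'(s) = 2s - 2 vanishes at s ∈ {1}; Q'(t) = 2(t + 4) vanishes at t ∈ {-4}.
Local minima of P (where P''>0): P(1)=-1. Local minima of Q: Q(-4)=-16.
So the global minimum of U is P(1) + Q(-4) + 5 = -1 − 16 + 5 = -12, attained at (1, -4).

-12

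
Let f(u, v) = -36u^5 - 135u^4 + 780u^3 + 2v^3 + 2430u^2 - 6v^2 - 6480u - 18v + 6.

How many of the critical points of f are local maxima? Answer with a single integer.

2

f separates as a function of u plus a function of v, so ∇f=0 decouples.
∂f/∂u = -180(u - 3)(u - 1)(u + 3)(u + 4) = 0 at u ∈ {-4, -3, 1, 3}; ∂f/∂v = 6(v - 3)(v + 1) = 0 at v ∈ {-1, 3}.
The Hessian is diagonal: diag(f_uu, f_vv). Second derivatives: f_uu(-4)=6300, f_uu(-3)=-4320, f_uu(1)=7200, f_uu(3)=-15120; f_vv(-1)=-24, f_vv(3)=24.
Local maxima occur where both diagonal entries negative: (-3, -1), (3, -1). Count: 2.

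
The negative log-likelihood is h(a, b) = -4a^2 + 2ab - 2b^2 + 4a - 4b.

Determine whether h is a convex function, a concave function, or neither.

concave

h is quadratic, so its Hessian is the constant matrix H = [[-8, 2], [2, -4]].
det(H) = 28, tr(H) = -12.
det(H) > 0 and tr(H) < 0, so H is negative definite everywhere: concave.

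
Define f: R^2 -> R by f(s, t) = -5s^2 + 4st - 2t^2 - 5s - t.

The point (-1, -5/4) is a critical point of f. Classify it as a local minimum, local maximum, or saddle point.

local maximum

The Hessian of f is constant: H = [[-10, 4], [4, -4]].
det(H) = (-10)·(-4) − 4² = 24.
det(H) > 0 and tr(H) = -14 < 0, so H is negative definite and the point is a local maximum.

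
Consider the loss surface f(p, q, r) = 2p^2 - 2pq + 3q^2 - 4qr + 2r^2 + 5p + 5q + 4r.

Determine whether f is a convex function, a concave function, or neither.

f is quadratic, so its Hessian is the constant matrix H = [[4, -2, 0], [-2, 6, -4], [0, -4, 4]].
Leading principal minors: 4, 20, 16.
All positive ⇒ H ≻ 0 ⇒ convex.

convex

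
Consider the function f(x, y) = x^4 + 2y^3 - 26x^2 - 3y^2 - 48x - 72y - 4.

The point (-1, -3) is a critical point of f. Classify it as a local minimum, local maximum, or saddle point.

local maximum

The mixed partial ∂²f/∂x∂y is 0, so the Hessian at any point is diag(f_xx, f_yy) = diag(4(3x^2 - 13), 6(2y - 1)).
At (-1, -3): H = diag(-40, -42).
Both eigenvalues are negative, so H is negative definite: a local maximum.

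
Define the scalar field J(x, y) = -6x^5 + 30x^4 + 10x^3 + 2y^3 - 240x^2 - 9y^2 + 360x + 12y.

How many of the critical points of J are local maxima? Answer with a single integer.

J separates as a function of x plus a function of y, so ∇J=0 decouples.
∂J/∂x = -30(x - 3)(x - 2)(x - 1)(x + 2) = 0 at x ∈ {-2, 1, 2, 3}; ∂J/∂y = 6(y - 2)(y - 1) = 0 at y ∈ {1, 2}.
The Hessian is diagonal: diag(J_xx, J_yy). Second derivatives: J_xx(-2)=1800, J_xx(1)=-180, J_xx(2)=120, J_xx(3)=-300; J_yy(1)=-6, J_yy(2)=6.
Local maxima occur where both diagonal entries negative: (1, 1), (3, 1). Count: 2.

2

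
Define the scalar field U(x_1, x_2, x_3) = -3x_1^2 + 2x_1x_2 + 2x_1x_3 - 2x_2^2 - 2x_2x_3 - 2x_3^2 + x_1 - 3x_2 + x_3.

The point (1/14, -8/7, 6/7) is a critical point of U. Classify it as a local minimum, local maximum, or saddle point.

The Hessian is constant: H = [[-6, 2, 2], [2, -4, -2], [2, -2, -4]].
Leading principal minors: Δ₁ = -6, Δ₂ = 20, Δ₃ = -56.
The minors alternate sign starting negative (−, +, −), so H is negative definite: a local maximum.

local maximum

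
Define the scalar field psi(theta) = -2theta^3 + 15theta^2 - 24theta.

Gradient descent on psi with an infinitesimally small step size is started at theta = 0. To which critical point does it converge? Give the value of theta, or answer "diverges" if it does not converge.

psi'(theta) = -6(theta - 4)(theta - 1), so psi'(0) = -24.
Gradient descent moves in the -psi' direction, i.e. theta is increasing.
The nearest critical point in that direction is theta = 1, where psi'' = 18 > 0 (a local minimum). The iterate converges there.

1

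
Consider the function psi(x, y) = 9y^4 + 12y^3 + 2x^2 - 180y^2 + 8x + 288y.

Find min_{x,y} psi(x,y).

-2504

psi(x,y) separates as P(x) + Q(y), so its minimum is min P + min Q.
P'(x) = 4x + 8 vanishes at x ∈ {-2}; Q'(y) = 36(y - 2)(y - 1)(y + 4) vanishes at y ∈ {-4, 1, 2}.
Local minima of P (where P''>0): P(-2)=-8. Local minima of Q: Q(-4)=-2496, Q(2)=96.
So the global minimum of psi is P(-2) + Q(-4) = -8 − 2496 = -2504, attained at (-2, -4).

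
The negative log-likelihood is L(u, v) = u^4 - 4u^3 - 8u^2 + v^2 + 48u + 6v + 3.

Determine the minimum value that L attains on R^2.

-86

L(u,v) separates as P(u) + Q(v) + 3, so its minimum is min P + min Q + 3.
P'(u) = 4(u - 3)(u - 2)(u + 2) vanishes at u ∈ {-2, 2, 3}; Q'(v) = 2v + 6 vanishes at v ∈ {-3}.
Local minima of P (where P''>0): P(-2)=-80, P(3)=45. Local minima of Q: Q(-3)=-9.
So the global minimum of L is P(-2) + Q(-3) + 3 = -80 − 9 + 3 = -86, attained at (-2, -3).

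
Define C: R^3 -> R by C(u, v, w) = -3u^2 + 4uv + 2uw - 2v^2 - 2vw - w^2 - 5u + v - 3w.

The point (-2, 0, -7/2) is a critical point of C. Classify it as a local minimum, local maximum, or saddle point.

The Hessian is constant: H = [[-6, 4, 2], [4, -4, -2], [2, -2, -2]].
Leading principal minors: Δ₁ = -6, Δ₂ = 8, Δ₃ = -8.
The minors alternate sign starting negative (−, +, −), so H is negative definite: a local maximum.

local maximum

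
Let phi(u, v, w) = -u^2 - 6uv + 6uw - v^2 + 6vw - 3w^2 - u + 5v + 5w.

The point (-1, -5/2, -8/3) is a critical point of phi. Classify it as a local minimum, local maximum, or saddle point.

saddle point

The Hessian is constant: H = [[-2, -6, 6], [-6, -2, 6], [6, 6, -6]].
Leading principal minors: Δ₁ = -2, Δ₂ = -32, Δ₃ = -96.
The minors fit neither the all-positive nor the alternating-sign pattern, so H is indefinite: a saddle point.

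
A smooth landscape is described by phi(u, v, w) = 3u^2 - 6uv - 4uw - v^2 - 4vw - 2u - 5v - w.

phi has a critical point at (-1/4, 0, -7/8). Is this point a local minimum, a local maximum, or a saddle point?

saddle point

The Hessian is constant: H = [[6, -6, -4], [-6, -2, -4], [-4, -4, 0]].
Leading principal minors: Δ₁ = 6, Δ₂ = -48, Δ₃ = -256.
The minors fit neither the all-positive nor the alternating-sign pattern, so H is indefinite: a saddle point.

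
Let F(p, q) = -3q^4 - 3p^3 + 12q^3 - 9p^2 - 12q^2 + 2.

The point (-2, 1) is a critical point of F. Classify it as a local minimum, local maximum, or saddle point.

The mixed partial ∂²F/∂p∂q is 0, so the Hessian at any point is diag(F_pp, F_qq) = diag(-18(p + 1), 12(-3q^2 + 6q - 2)).
At (-2, 1): H = diag(18, 12).
Both eigenvalues are positive, so H is positive definite: a local minimum.

local minimum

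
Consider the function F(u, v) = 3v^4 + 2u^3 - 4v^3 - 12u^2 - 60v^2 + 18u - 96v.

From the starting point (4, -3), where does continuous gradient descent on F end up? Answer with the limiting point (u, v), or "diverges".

(3, -2)

F is separable, so gradient descent decouples: u follows -∂F/∂u, v follows -∂F/∂v.
∂F/∂u = 6(u - 3)(u - 1); at u=4 this is 18, so u decreases.
∂F/∂v = 12(v - 4)(v + 1)(v + 2); at v=-3 this is -168, so v increases.
u converges to its nearest critical value 3 (a local min of the u-part); v converges to -2. The iterate converges to (3, -2).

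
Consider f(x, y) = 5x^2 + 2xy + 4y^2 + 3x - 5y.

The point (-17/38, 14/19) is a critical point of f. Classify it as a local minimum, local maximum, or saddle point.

local minimum

The Hessian of f is constant: H = [[10, 2], [2, 8]].
det(H) = 10·8 − 2² = 76.
det(H) > 0 and tr(H) = 18 > 0, so H is positive definite and the point is a local minimum.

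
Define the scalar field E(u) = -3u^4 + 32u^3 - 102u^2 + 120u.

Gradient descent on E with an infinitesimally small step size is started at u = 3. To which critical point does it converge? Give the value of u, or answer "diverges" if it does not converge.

2

E'(u) = -12(u - 5)(u - 2)(u - 1), so E'(3) = 48.
Gradient descent moves in the -E' direction, i.e. u is decreasing.
The nearest critical point in that direction is u = 2, where E'' = 36 > 0 (a local minimum). The iterate converges there.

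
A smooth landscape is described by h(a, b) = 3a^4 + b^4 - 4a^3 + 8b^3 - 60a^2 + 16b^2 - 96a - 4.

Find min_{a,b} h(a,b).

-836

h(a,b) separates as P(a) + Q(b) − 4, so its minimum is min P + min Q − 4.
P'(a) = 12(a - 4)(a + 1)(a + 2) vanishes at a ∈ {-2, -1, 4}; Q'(b) = 4b(b + 2)(b + 4) vanishes at b ∈ {-4, -2, 0}.
Local minima of P (where P''>0): P(-2)=32, P(4)=-832. Local minima of Q: Q(-4)=0, Q(0)=0.
So the global minimum of h is P(4) + Q(-4) − 4 = -832 + 0 − 4 = -836, attained at (4, -4).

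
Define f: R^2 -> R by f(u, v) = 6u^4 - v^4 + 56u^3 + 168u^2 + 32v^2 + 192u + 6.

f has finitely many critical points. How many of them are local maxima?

f separates as a function of u plus a function of v, so ∇f=0 decouples.
∂f/∂u = 24(u + 1)(u + 2)(u + 4) = 0 at u ∈ {-4, -2, -1}; ∂f/∂v = -4v(v - 4)(v + 4) = 0 at v ∈ {-4, 0, 4}.
The Hessian is diagonal: diag(f_uu, f_vv). Second derivatives: f_uu(-4)=144, f_uu(-2)=-48, f_uu(-1)=72; f_vv(-4)=-128, f_vv(0)=64, f_vv(4)=-128.
Local maxima occur where both diagonal entries negative: (-2, -4), (-2, 4). Count: 2.

2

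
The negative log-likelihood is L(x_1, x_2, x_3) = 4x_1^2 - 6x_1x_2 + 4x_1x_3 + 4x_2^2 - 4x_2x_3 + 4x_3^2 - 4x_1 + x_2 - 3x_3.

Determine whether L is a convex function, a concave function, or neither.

convex

L is quadratic, so its Hessian is the constant matrix H = [[8, -6, 4], [-6, 8, -4], [4, -4, 8]].
Leading principal minors: 8, 28, 160.
All positive ⇒ H ≻ 0 ⇒ convex.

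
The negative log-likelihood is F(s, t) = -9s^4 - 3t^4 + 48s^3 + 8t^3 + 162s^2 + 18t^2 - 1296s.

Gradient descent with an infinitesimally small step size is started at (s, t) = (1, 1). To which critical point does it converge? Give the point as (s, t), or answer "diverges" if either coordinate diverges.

(3, 0)

F is separable, so gradient descent decouples: s follows -∂F/∂s, t follows -∂F/∂t.
∂F/∂s = -36(s - 4)(s - 3)(s + 3); at s=1 this is -864, so s increases.
∂F/∂t = -12t(t - 3)(t + 1); at t=1 this is 48, so t decreases.
s converges to its nearest critical value 3 (a local min of the s-part); t converges to 0. The iterate converges to (3, 0).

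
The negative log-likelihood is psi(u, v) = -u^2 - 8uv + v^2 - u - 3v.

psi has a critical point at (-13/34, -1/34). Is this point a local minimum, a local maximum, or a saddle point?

saddle point

The Hessian of psi is constant: H = [[-2, -8], [-8, 2]].
det(H) = (-2)·2 − (-8)² = -68.
Since det(H) < 0, H is indefinite and the critical point is a saddle point.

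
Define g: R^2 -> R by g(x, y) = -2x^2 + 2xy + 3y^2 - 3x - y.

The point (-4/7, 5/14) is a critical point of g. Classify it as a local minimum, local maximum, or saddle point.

The Hessian of g is constant: H = [[-4, 2], [2, 6]].
det(H) = (-4)·6 − 2² = -28.
Since det(H) < 0, H is indefinite and the critical point is a saddle point.

saddle point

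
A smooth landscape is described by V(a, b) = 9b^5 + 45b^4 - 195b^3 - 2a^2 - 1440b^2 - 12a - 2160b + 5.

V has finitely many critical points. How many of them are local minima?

V separates as a function of a plus a function of b, so ∇V=0 decouples.
∂V/∂a = -4(a + 3) = 0 at a ∈ {-3}; ∂V/∂b = 45(b - 4)(b + 1)(b + 3)(b + 4) = 0 at b ∈ {-4, -3, -1, 4}.
The Hessian is diagonal: diag(V_aa, V_bb). Second derivatives: V_aa(-3)=-4; V_bb(-4)=-1080, V_bb(-3)=630, V_bb(-1)=-1350, V_bb(4)=12600.
Local minima occur where both diagonal entries positive: none. Count: 0.

0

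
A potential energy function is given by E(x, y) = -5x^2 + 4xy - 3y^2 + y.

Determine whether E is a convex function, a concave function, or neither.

E is quadratic, so its Hessian is the constant matrix H = [[-10, 4], [4, -6]].
det(H) = 44, tr(H) = -16.
det(H) > 0 and tr(H) < 0, so H is negative definite everywhere: concave.

concave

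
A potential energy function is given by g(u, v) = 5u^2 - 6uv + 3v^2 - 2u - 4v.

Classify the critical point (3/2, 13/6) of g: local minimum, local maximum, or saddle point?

The Hessian of g is constant: H = [[10, -6], [-6, 6]].
det(H) = 10·6 − (-6)² = 24.
det(H) > 0 and tr(H) = 16 > 0, so H is positive definite and the point is a local minimum.

local minimum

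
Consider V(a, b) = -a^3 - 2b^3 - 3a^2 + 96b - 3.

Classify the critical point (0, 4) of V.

local maximum

The mixed partial ∂²V/∂a∂b is 0, so the Hessian at any point is diag(V_aa, V_bb) = diag(-6(a + 1), -12b).
At (0, 4): H = diag(-6, -48).
Both eigenvalues are negative, so H is negative definite: a local maximum.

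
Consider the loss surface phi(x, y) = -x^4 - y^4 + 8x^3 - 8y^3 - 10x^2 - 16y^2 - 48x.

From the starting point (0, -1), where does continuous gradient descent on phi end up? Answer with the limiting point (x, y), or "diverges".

phi is separable, so gradient descent decouples: x follows -∂phi/∂x, y follows -∂phi/∂y.
∂phi/∂x = -4(x - 4)(x - 3)(x + 1); at x=0 this is -48, so x increases.
∂phi/∂y = -4y(y + 2)(y + 4); at y=-1 this is 12, so y decreases.
x converges to its nearest critical value 3 (a local min of the x-part); y converges to -2. The iterate converges to (3, -2).

(3, -2)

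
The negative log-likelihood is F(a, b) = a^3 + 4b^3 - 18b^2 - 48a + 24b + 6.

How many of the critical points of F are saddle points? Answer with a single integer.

2

F separates as a function of a plus a function of b, so ∇F=0 decouples.
∂F/∂a = 3(a - 4)(a + 4) = 0 at a ∈ {-4, 4}; ∂F/∂b = 12(b - 2)(b - 1) = 0 at b ∈ {1, 2}.
The Hessian is diagonal: diag(F_aa, F_bb). Second derivatives: F_aa(-4)=-24, F_aa(4)=24; F_bb(1)=-12, F_bb(2)=12.
Saddle points occur where the two diagonal entries have opposite signs: (-4, 2), (4, 1). Count: 2.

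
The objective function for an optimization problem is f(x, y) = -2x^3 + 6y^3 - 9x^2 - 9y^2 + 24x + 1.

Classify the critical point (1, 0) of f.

The mixed partial ∂²f/∂x∂y is 0, so the Hessian at any point is diag(f_xx, f_yy) = diag(-6(2x + 3), 18(2y - 1)).
At (1, 0): H = diag(-30, -18).
Both eigenvalues are negative, so H is negative definite: a local maximum.

local maximum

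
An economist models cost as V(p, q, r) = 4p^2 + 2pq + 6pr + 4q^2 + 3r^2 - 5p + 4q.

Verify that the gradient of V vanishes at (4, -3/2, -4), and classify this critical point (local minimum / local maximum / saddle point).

∇V = (8p + 2q + 6r - 5, 2p + 8q + 4, 6p + 6r); substituting (4, -3/2, -4) gives ∇V = (0, 0, 0), so (4, -3/2, -4) is indeed a critical point.
The Hessian is constant: H = [[8, 2, 6], [2, 8, 0], [6, 0, 6]].
Leading principal minors: Δ₁ = 8, Δ₂ = 60, Δ₃ = 72.
All leading minors are positive, so H is positive definite: a local minimum.

local minimum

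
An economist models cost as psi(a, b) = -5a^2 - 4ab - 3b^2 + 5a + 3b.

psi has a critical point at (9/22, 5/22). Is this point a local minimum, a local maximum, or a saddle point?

local maximum

The Hessian of psi is constant: H = [[-10, -4], [-4, -6]].
det(H) = (-10)·(-6) − (-4)² = 44.
det(H) > 0 and tr(H) = -16 < 0, so H is negative definite and the point is a local maximum.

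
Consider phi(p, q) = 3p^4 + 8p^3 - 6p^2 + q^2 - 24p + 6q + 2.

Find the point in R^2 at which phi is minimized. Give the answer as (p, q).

(1, -3)

phi(p,q) separates as A(p) + B(q) + 2, so its minimum is min A + min B + 2.
A'(p) = 12(p - 1)(p + 1)(p + 2) vanishes at p ∈ {-2, -1, 1}; B'(q) = 2q + 6 vanishes at q ∈ {-3}.
Local minima of A (where A''>0): A(-2)=8, A(1)=-19. Local minima of B: B(-3)=-9.
So the global minimum of phi is A(1) + B(-3) + 2 = -19 − 9 + 2 = -26, attained at (1, -3).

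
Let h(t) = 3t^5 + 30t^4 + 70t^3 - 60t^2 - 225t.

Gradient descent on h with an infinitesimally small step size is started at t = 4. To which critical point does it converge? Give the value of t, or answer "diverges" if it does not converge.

h'(t) = 15(t - 1)(t + 1)(t + 3)(t + 5), so h'(4) = 14175.
Gradient descent moves in the -h' direction, i.e. t is decreasing.
The nearest critical point in that direction is t = 1, where h'' = 720 > 0 (a local minimum). The iterate converges there.

1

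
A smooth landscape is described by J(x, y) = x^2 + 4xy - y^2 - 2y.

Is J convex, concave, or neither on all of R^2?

J is quadratic, so its Hessian is the constant matrix H = [[2, 4], [4, -2]].
det(H) = -20, tr(H) = 0.
det(H) < 0, so H is indefinite: neither convex nor concave.

neither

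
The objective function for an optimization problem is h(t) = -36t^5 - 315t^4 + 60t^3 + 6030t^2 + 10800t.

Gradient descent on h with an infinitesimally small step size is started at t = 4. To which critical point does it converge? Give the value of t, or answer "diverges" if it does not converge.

h'(t) = -180(t - 3)(t + 1)(t + 4)(t + 5), so h'(4) = -64800.
Gradient descent moves in the -h' direction, i.e. t is increasing.
There is no critical point above t=4, and h' keeps the same sign, so the iterate runs off to +∞.

diverges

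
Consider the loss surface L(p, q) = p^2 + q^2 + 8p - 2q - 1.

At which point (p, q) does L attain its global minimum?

L(p,q) separates as A(p) + B(q) − 1, so its minimum is min A + min B − 1.
A'(p) = 2p + 8 vanishes at p ∈ {-4}; B'(q) = 2q - 2 vanishes at q ∈ {1}.
Local minima of A (where A''>0): A(-4)=-16. Local minima of B: B(1)=-1.
So the global minimum of L is A(-4) + B(1) − 1 = -16 − 1 − 1 = -18, attained at (-4, 1).

(-4, 1)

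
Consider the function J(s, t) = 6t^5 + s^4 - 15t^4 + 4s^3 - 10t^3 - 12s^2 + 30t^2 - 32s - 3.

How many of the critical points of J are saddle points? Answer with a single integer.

J separates as a function of s plus a function of t, so ∇J=0 decouples.
∂J/∂s = 4(s - 2)(s + 1)(s + 4) = 0 at s ∈ {-4, -1, 2}; ∂J/∂t = 30t(t - 2)(t - 1)(t + 1) = 0 at t ∈ {-1, 0, 1, 2}.
The Hessian is diagonal: diag(J_ss, J_tt). Second derivatives: J_ss(-4)=72, J_ss(-1)=-36, J_ss(2)=72; J_tt(-1)=-180, J_tt(0)=60, J_tt(1)=-60, J_tt(2)=180.
Saddle points occur where the two diagonal entries have opposite signs: (-4, -1), (-4, 1), (-1, 0), (-1, 2), (2, -1), (2, 1). Count: 6.

6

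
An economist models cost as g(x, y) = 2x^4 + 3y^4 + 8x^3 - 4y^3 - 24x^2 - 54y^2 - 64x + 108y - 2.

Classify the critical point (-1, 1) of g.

local maximum

The mixed partial ∂²g/∂x∂y is 0, so the Hessian at any point is diag(g_xx, g_yy) = diag(24(x^2 + 2x - 2), 12(3y^2 - 2y - 9)).
At (-1, 1): H = diag(-72, -96).
Both eigenvalues are negative, so H is negative definite: a local maximum.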